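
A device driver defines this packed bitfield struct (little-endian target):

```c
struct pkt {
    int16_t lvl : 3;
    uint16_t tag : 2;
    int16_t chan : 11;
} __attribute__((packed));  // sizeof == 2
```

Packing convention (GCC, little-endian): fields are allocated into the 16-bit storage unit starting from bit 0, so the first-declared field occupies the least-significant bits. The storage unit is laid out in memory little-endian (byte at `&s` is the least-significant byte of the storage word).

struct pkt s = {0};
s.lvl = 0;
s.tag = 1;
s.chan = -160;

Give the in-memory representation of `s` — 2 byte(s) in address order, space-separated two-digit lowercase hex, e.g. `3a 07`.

lvl:3 = 0 → 0x0 << 0 → word 0x0000
tag:2 = 1 → 0x1 << 3 → word 0x0008
chan:11 = -160 → 0x760 << 5 → word 0xec08
word = 0xec08 → little-endian bytes:
  [0]=0x08  [1]=0xec

08 ec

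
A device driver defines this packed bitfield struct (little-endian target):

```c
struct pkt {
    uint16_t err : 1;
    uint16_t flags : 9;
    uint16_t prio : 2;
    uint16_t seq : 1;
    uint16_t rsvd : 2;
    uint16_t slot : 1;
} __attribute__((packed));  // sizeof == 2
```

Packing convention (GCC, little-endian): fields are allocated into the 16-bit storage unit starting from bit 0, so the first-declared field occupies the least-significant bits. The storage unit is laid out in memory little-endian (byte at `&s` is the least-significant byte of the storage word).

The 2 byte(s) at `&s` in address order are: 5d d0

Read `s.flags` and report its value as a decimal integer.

46

[0]=0x5d [1]=0xd0 (little-endian) → word 0xd05d
err:1 @ bit 0 → (0xd05d>>0)&0x1 = 0x1
flags:9 @ bit 1 → (0xd05d>>1)&0x1ff = 0x2e  ←
prio:2 @ bit 10 → (0xd05d>>10)&0x3 = 0x0
seq:1 @ bit 12 → (0xd05d>>12)&0x1 = 0x1
rsvd:2 @ bit 13 → (0xd05d>>13)&0x3 = 0x2
slot:1 @ bit 15 → (0xd05d>>15)&0x1 = 0x1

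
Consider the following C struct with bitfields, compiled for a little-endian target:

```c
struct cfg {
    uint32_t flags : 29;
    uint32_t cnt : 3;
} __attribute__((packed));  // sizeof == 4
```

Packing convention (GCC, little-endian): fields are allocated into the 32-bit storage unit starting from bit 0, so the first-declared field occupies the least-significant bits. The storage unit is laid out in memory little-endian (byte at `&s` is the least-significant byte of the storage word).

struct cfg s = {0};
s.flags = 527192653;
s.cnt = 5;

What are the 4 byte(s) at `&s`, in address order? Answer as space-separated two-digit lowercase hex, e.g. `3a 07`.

flags:29 = 527192653 → 0x1f6c524d << 0 → word 0x1f6c524d
cnt:3 = 5 → 0x5 << 29 → word 0xbf6c524d
word = 0xbf6c524d → little-endian bytes:
  [0]=0x4d  [1]=0x52  [2]=0x6c  [3]=0xbf

4d 52 6c bf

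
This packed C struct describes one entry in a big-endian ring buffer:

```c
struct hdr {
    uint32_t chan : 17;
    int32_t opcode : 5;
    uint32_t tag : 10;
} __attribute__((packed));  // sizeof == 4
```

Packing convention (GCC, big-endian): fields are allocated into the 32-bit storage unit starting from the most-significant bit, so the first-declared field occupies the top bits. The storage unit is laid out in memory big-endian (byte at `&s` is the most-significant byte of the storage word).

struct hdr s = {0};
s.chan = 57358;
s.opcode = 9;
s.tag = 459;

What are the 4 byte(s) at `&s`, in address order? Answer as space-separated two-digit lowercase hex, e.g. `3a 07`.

[15+:17] chan=57358 & 0x1ffff = 0xe00e; word=0x70070000
[10+:5] opcode=9 & 0x1f = 0x9; word=0x70072400
[0+:10] tag=459 & 0x3ff = 0x1cb; word=0x700725cb
word = 0x700725cb → big-endian bytes:
  [0]=0x70  [1]=0x07  [2]=0x25  [3]=0xcb

70 07 25 cb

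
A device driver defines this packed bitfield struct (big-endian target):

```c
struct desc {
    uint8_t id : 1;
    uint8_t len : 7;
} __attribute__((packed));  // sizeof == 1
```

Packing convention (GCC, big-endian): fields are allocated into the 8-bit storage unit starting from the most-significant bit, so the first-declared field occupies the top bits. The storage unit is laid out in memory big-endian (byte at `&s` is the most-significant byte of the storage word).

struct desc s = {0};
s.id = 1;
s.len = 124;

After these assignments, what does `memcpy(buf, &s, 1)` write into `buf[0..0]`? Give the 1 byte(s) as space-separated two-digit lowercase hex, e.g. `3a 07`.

fc

id (1b) val=1 bits=0x1 at bit 7: 0x80
len (7b) val=124 bits=0x7c at bit 0: 0xfc
word = 0xfc → big-endian bytes:
  [0]=0xfc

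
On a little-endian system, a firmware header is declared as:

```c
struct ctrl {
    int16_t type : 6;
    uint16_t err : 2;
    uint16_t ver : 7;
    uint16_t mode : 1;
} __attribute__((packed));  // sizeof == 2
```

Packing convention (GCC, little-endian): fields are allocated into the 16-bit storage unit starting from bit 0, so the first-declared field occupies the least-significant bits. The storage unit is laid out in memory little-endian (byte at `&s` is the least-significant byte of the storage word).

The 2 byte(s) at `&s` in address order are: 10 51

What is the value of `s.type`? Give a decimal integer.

16

[0]=0x10 [1]=0x51 (little-endian) → word 0x5110
type:6 @ bit 0 → (0x5110>>0)&0x3f = 0x10  ←
err:2 @ bit 6 → (0x5110>>6)&0x3 = 0x0
ver:7 @ bit 8 → (0x5110>>8)&0x7f = 0x51
mode:1 @ bit 15 → (0x5110>>15)&0x1 = 0x0
type signed 6b, MSB=0: value = 16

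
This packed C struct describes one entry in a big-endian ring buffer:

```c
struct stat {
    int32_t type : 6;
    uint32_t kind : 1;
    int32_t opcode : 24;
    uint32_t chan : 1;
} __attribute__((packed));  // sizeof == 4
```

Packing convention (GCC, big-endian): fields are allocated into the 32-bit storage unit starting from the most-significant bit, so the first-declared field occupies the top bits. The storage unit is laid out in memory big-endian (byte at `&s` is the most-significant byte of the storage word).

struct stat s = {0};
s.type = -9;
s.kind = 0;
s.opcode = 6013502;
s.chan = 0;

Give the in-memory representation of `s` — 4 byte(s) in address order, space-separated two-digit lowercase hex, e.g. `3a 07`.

dc b7 84 7c

type (6b) val=-9 bits=0x37 at bit 26: 0xdc000000
kind (1b) val=0 bits=0x0 at bit 25: 0xdc000000
opcode (24b) val=6013502 bits=0x5bc23e at bit 1: 0xdcb7847c
chan (1b) val=0 bits=0x0 at bit 0: 0xdcb7847c
word = 0xdcb7847c → big-endian bytes:
  [0]=0xdc  [1]=0xb7  [2]=0x84  [3]=0x7c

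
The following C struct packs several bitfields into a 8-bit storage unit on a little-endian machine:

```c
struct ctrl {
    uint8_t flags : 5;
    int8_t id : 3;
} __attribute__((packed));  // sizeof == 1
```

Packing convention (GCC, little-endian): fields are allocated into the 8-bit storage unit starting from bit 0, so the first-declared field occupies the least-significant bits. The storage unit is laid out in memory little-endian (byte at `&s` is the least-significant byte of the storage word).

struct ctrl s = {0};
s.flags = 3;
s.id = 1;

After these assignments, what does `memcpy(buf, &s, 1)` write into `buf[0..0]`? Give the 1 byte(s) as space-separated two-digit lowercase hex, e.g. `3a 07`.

flags (5b) val=3 bits=0x3 at bit 0: 0x03
id (3b) val=1 bits=0x1 at bit 5: 0x23
word = 0x23 → little-endian bytes:
  [0]=0x23

23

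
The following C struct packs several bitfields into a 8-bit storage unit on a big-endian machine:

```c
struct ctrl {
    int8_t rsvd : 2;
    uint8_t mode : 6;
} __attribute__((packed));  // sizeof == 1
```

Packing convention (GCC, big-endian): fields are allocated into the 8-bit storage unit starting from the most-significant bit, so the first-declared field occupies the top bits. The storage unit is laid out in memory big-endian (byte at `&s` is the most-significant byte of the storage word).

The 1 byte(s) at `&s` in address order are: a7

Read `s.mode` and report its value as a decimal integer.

[0]=0xa7 (big-endian) → word 0xa7
rsvd [6+:2] = (word>>6) & 0x3 = 2
mode [0+:6] = (word>>0) & 0x3f = 39  ←

39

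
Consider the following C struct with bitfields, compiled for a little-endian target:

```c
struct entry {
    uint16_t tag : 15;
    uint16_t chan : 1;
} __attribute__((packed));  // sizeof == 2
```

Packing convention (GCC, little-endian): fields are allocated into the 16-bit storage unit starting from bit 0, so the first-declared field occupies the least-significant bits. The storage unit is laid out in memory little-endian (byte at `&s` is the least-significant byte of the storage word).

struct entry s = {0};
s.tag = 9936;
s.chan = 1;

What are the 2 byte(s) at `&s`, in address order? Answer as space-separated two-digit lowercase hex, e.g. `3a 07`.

d0 a6

tag:15 = 9936 → 0x26d0 << 0 → word 0x26d0
chan:1 = 1 → 0x1 << 15 → word 0xa6d0
word = 0xa6d0 → little-endian bytes:
  [0]=0xd0  [1]=0xa6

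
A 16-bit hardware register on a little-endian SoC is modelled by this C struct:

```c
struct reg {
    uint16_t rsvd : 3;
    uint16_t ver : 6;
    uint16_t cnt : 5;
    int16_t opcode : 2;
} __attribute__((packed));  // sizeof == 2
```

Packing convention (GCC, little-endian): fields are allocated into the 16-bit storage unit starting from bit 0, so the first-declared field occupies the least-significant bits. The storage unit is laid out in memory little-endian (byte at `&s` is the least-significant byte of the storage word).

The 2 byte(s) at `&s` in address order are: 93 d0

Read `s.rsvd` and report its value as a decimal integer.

3

[0]=0x93 [1]=0xd0 (little-endian) → word 0xd093
rsvd:3 @ bit 0 → (0xd093>>0)&0x7 = 0x3  ←
ver:6 @ bit 3 → (0xd093>>3)&0x3f = 0x12
cnt:5 @ bit 9 → (0xd093>>9)&0x1f = 0x8
opcode:2 @ bit 14 → (0xd093>>14)&0x3 = 0x3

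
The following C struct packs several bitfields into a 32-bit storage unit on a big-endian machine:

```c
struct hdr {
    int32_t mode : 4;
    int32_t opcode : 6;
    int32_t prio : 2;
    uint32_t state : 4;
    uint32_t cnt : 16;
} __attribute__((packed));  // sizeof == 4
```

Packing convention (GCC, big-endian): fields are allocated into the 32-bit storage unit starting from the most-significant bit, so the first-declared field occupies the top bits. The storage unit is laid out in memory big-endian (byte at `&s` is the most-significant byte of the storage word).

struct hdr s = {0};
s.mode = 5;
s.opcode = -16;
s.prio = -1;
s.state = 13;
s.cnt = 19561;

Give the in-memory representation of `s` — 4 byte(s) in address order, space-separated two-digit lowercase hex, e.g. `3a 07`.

mode:4 = 5 → 0x5 << 28 → word 0x50000000
opcode:6 = -16 → 0x30 << 22 → word 0x5c000000
prio:2 = -1 → 0x3 << 20 → word 0x5c300000
state:4 = 13 → 0xd << 16 → word 0x5c3d0000
cnt:16 = 19561 → 0x4c69 << 0 → word 0x5c3d4c69
word = 0x5c3d4c69 → big-endian bytes:
  [0]=0x5c  [1]=0x3d  [2]=0x4c  [3]=0x69

5c 3d 4c 69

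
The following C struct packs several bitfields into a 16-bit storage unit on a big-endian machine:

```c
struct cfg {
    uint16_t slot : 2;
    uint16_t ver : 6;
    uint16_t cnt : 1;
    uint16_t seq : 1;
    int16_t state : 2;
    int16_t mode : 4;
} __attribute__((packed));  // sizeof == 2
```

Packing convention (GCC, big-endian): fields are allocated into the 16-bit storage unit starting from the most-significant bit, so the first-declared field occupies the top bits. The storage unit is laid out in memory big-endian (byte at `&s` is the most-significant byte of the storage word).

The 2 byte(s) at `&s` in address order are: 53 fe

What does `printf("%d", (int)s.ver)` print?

[0]=0x53 [1]=0xfe (big-endian) → word 0x53fe
slot:2 @ bit 14 → (0x53fe>>14)&0x3 = 0x1
ver:6 @ bit 8 → (0x53fe>>8)&0x3f = 0x13  ←
cnt:1 @ bit 7 → (0x53fe>>7)&0x1 = 0x1
seq:1 @ bit 6 → (0x53fe>>6)&0x1 = 0x1
state:2 @ bit 4 → (0x53fe>>4)&0x3 = 0x3
mode:4 @ bit 0 → (0x53fe>>0)&0xf = 0xe

19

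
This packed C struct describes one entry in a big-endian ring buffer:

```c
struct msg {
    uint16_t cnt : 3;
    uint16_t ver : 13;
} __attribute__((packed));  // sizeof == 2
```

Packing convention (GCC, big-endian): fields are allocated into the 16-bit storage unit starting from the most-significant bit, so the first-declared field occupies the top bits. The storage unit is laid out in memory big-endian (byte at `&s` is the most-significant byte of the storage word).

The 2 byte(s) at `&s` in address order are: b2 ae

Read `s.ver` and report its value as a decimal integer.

[0]=0xb2 [1]=0xae (big-endian) → word 0xb2ae
cnt [13+:3] = (word>>13) & 0x7 = 5
ver [0+:13] = (word>>0) & 0x1fff = 4782  ←

4782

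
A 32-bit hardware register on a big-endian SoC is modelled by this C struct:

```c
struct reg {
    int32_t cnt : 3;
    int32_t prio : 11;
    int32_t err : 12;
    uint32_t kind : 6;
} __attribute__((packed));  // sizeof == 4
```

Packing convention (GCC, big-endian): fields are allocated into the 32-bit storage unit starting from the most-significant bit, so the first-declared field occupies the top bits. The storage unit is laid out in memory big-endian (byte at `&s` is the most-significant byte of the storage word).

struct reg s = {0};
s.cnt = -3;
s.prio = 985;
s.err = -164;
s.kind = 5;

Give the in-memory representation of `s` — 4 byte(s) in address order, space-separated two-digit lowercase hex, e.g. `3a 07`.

[29+:3] cnt=-3 & 0x7 = 0x5; word=0xa0000000
[18+:11] prio=985 & 0x7ff = 0x3d9; word=0xaf640000
[6+:12] err=-164 & 0xfff = 0xf5c; word=0xaf67d700
[0+:6] kind=5 & 0x3f = 0x5; word=0xaf67d705
word = 0xaf67d705 → big-endian bytes:
  [0]=0xaf  [1]=0x67  [2]=0xd7  [3]=0x05

af 67 d7 05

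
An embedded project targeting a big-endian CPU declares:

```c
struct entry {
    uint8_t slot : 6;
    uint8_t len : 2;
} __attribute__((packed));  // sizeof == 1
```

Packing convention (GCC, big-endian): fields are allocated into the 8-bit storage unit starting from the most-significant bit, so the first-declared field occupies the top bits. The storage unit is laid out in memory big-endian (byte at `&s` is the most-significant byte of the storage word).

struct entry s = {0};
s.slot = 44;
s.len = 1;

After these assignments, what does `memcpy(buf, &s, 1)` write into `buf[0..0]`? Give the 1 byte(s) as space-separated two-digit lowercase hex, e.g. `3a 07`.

b1

slot (6b) val=44 bits=0x2c at bit 2: 0xb0
len (2b) val=1 bits=0x1 at bit 0: 0xb1
word = 0xb1 → big-endian bytes:
  [0]=0xb1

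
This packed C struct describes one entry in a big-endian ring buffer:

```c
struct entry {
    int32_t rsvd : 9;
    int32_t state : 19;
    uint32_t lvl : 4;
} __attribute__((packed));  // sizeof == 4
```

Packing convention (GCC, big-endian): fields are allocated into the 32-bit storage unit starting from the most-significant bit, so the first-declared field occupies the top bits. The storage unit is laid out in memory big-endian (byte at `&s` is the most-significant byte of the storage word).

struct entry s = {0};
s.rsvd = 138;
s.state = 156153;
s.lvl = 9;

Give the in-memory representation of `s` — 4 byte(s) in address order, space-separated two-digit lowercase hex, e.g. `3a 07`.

rsvd (9b) val=138 bits=0x8a at bit 23: 0x45000000
state (19b) val=156153 bits=0x261f9 at bit 4: 0x45261f90
lvl (4b) val=9 bits=0x9 at bit 0: 0x45261f99
word = 0x45261f99 → big-endian bytes:
  [0]=0x45  [1]=0x26  [2]=0x1f  [3]=0x99

45 26 1f 99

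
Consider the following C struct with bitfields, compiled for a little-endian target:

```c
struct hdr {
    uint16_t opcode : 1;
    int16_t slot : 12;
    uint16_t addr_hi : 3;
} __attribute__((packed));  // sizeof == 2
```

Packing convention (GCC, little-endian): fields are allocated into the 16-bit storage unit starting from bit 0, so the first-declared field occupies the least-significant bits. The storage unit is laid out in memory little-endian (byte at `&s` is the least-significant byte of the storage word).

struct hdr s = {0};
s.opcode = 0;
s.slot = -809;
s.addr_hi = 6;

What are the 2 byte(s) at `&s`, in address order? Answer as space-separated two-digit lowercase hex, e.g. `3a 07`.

ae d9

opcode:1 = 0 → 0x0 << 0 → word 0x0000
slot:12 = -809 → 0xcd7 << 1 → word 0x19ae
addr_hi:3 = 6 → 0x6 << 13 → word 0xd9ae
word = 0xd9ae → little-endian bytes:
  [0]=0xae  [1]=0xd9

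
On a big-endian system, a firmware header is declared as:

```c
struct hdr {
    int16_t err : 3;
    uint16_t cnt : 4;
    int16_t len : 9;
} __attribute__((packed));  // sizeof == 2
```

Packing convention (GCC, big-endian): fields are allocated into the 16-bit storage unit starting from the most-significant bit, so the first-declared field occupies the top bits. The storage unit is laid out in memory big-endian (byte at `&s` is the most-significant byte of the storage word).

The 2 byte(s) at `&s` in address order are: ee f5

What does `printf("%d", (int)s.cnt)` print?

[0]=0xee [1]=0xf5 (big-endian) → word 0xeef5
err [13+:3] = (word>>13) & 0x7 = 7
cnt [9+:4] = (word>>9) & 0xf = 7  ←
len [0+:9] = (word>>0) & 0x1ff = 245

7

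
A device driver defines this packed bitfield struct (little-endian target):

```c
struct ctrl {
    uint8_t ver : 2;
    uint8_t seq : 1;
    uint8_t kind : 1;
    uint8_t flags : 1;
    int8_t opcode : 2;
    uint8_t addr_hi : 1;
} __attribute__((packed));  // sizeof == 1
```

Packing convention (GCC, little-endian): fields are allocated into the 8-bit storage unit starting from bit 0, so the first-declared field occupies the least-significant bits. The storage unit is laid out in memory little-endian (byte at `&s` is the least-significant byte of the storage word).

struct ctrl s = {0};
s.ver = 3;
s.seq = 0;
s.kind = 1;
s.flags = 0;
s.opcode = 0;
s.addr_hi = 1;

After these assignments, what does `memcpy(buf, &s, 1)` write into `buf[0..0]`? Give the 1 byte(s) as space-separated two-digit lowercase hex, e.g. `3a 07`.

8b

[0+:2] ver=3 & 0x3 = 0x3; word=0x03
[2+:1] seq=0 & 0x1 = 0x0; word=0x03
[3+:1] kind=1 & 0x1 = 0x1; word=0x0b
[4+:1] flags=0 & 0x1 = 0x0; word=0x0b
[5+:2] opcode=0 & 0x3 = 0x0; word=0x0b
[7+:1] addr_hi=1 & 0x1 = 0x1; word=0x8b
word = 0x8b → little-endian bytes:
  [0]=0x8b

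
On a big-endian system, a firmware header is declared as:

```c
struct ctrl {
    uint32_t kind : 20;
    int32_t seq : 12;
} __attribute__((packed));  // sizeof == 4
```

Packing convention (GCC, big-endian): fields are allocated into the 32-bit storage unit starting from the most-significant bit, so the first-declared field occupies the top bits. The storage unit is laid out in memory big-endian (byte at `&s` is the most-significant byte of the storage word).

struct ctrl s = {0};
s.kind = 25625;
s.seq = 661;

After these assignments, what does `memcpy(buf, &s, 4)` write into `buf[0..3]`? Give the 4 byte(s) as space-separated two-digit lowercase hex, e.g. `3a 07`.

kind:20 = 25625 → 0x6419 << 12 → word 0x06419000
seq:12 = 661 → 0x295 << 0 → word 0x06419295
word = 0x06419295 → big-endian bytes:
  [0]=0x06  [1]=0x41  [2]=0x92  [3]=0x95

06 41 92 95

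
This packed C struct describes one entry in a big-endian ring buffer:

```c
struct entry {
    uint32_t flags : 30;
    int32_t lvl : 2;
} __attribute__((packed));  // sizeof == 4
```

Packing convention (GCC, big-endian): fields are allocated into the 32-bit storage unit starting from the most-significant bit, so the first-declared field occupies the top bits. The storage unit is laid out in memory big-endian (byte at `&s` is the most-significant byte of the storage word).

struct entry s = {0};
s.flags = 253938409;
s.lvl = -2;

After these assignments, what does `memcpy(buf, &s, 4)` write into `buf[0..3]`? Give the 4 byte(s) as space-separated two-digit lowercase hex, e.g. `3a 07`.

3c 8b 2b a6

flags (30b) val=253938409 bits=0xf22cae9 at bit 2: 0x3c8b2ba4
lvl (2b) val=-2 bits=0x2 at bit 0: 0x3c8b2ba6
word = 0x3c8b2ba6 → big-endian bytes:
  [0]=0x3c  [1]=0x8b  [2]=0x2b  [3]=0xa6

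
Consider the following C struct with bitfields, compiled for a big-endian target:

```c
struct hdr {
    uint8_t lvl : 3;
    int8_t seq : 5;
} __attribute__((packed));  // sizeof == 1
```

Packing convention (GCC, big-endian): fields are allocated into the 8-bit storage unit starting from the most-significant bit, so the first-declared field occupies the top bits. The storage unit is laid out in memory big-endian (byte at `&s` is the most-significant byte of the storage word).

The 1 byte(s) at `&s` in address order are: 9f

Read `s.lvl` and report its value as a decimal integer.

4

[0]=0x9f (big-endian) → word 0x9f
lvl:3 @ bit 5 → (0x9f>>5)&0x7 = 0x4  ←
seq:5 @ bit 0 → (0x9f>>0)&0x1f = 0x1f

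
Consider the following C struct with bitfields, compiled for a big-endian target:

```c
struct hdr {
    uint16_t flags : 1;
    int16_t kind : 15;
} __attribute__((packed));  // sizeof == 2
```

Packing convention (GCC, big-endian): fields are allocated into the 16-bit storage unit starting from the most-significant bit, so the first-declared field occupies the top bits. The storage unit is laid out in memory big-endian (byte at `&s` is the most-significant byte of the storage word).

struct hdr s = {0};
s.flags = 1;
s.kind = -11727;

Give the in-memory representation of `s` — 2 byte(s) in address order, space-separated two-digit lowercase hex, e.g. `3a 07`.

flags (1b) val=1 bits=0x1 at bit 15: 0x8000
kind (15b) val=-11727 bits=0x5231 at bit 0: 0xd231
word = 0xd231 → big-endian bytes:
  [0]=0xd2  [1]=0x31

d2 31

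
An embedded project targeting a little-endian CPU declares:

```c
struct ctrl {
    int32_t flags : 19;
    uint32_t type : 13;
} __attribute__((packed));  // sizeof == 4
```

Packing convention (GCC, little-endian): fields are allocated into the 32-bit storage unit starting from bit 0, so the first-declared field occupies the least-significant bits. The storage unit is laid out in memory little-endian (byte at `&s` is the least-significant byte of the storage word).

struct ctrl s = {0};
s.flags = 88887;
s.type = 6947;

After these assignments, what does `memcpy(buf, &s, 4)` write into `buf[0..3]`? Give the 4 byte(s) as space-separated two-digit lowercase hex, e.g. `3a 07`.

37 5b 19 d9

[0+:19] flags=88887 & 0x7ffff = 0x15b37; word=0x00015b37
[19+:13] type=6947 & 0x1fff = 0x1b23; word=0xd9195b37
word = 0xd9195b37 → little-endian bytes:
  [0]=0x37  [1]=0x5b  [2]=0x19  [3]=0xd9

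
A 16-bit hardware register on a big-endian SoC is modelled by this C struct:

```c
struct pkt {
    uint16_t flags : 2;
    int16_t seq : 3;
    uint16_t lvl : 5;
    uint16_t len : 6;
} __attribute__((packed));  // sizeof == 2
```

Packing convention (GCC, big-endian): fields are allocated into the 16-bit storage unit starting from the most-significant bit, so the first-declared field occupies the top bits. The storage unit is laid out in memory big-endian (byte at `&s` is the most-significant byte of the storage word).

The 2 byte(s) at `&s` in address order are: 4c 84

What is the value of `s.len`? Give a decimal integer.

[0]=0x4c [1]=0x84 (big-endian) → word 0x4c84
flags:2 @ bit 14 → (0x4c84>>14)&0x3 = 0x1
seq:3 @ bit 11 → (0x4c84>>11)&0x7 = 0x1
lvl:5 @ bit 6 → (0x4c84>>6)&0x1f = 0x12
len:6 @ bit 0 → (0x4c84>>0)&0x3f = 0x4  ←

4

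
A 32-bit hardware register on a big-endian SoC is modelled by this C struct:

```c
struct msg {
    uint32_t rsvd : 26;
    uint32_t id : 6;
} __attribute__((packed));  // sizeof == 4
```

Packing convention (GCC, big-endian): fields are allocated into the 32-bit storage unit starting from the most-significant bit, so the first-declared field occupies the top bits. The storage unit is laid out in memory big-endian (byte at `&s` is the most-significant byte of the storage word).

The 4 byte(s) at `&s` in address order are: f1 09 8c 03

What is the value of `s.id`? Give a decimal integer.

[0]=0xf1 [1]=0x09 [2]=0x8c [3]=0x03 (big-endian) → word 0xf1098c03
rsvd [6+:26] = (word>>6) & 0x3ffffff = 63186480
id [0+:6] = (word>>0) & 0x3f = 3  ←

3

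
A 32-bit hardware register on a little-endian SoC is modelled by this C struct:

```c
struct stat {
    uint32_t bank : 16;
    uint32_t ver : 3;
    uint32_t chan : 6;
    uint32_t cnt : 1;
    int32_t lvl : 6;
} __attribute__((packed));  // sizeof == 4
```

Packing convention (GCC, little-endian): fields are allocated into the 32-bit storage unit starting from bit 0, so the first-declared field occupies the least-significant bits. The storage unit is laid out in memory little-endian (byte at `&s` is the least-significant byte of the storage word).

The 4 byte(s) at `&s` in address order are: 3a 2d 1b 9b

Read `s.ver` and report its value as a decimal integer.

3

[0]=0x3a [1]=0x2d [2]=0x1b [3]=0x9b (little-endian) → word 0x9b1b2d3a
bank:16 @ bit 0 → (0x9b1b2d3a>>0)&0xffff = 0x2d3a
ver:3 @ bit 16 → (0x9b1b2d3a>>16)&0x7 = 0x3  ←
chan:6 @ bit 19 → (0x9b1b2d3a>>19)&0x3f = 0x23
cnt:1 @ bit 25 → (0x9b1b2d3a>>25)&0x1 = 0x1
lvl:6 @ bit 26 → (0x9b1b2d3a>>26)&0x3f = 0x26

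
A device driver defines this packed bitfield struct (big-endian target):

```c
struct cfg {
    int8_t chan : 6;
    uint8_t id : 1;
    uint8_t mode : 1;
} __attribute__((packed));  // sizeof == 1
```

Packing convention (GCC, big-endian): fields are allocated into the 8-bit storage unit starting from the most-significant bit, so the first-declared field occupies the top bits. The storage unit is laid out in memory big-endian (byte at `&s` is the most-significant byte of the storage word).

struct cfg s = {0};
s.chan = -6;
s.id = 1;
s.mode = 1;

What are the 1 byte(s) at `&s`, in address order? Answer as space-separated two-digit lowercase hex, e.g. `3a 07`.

[2+:6] chan=-6 & 0x3f = 0x3a; word=0xe8
[1+:1] id=1 & 0x1 = 0x1; word=0xea
[0+:1] mode=1 & 0x1 = 0x1; word=0xeb
word = 0xeb → big-endian bytes:
  [0]=0xeb

eb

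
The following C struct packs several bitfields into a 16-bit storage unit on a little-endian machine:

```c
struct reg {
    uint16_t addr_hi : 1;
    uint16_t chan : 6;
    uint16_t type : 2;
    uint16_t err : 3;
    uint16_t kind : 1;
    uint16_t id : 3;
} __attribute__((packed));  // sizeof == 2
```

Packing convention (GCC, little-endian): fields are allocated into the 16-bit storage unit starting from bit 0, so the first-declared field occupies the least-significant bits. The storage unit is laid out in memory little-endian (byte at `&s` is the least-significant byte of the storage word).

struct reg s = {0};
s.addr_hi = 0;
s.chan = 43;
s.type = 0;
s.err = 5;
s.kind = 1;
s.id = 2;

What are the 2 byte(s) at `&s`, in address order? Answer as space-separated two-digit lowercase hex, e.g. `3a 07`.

56 5a

[0+:1] addr_hi=0 & 0x1 = 0x0; word=0x0000
[1+:6] chan=43 & 0x3f = 0x2b; word=0x0056
[7+:2] type=0 & 0x3 = 0x0; word=0x0056
[9+:3] err=5 & 0x7 = 0x5; word=0x0a56
[12+:1] kind=1 & 0x1 = 0x1; word=0x1a56
[13+:3] id=2 & 0x7 = 0x2; word=0x5a56
word = 0x5a56 → little-endian bytes:
  [0]=0x56  [1]=0x5a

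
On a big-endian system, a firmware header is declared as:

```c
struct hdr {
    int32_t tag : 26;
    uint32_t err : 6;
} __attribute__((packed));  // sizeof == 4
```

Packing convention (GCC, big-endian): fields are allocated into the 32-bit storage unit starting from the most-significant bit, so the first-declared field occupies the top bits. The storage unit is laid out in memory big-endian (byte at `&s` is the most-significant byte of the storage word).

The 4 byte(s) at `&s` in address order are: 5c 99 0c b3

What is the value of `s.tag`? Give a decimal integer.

24273970

[0]=0x5c [1]=0x99 [2]=0x0c [3]=0xb3 (big-endian) → word 0x5c990cb3
tag:26 @ bit 6 → (0x5c990cb3>>6)&0x3ffffff = 0x1726432  ←
err:6 @ bit 0 → (0x5c990cb3>>0)&0x3f = 0x33
tag signed 26b, MSB=0: value = 24273970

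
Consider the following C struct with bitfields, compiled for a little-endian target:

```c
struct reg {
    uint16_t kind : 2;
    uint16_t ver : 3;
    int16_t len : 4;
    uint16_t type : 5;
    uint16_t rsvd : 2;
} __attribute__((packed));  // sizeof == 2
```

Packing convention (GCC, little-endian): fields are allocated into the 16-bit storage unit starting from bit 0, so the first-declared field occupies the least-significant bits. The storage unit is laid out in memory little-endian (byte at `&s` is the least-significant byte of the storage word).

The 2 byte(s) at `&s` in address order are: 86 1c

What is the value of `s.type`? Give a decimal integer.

[0]=0x86 [1]=0x1c (little-endian) → word 0x1c86
kind:2 @ bit 0 → (0x1c86>>0)&0x3 = 0x2
ver:3 @ bit 2 → (0x1c86>>2)&0x7 = 0x1
len:4 @ bit 5 → (0x1c86>>5)&0xf = 0x4
type:5 @ bit 9 → (0x1c86>>9)&0x1f = 0xe  ←
rsvd:2 @ bit 14 → (0x1c86>>14)&0x3 = 0x0

14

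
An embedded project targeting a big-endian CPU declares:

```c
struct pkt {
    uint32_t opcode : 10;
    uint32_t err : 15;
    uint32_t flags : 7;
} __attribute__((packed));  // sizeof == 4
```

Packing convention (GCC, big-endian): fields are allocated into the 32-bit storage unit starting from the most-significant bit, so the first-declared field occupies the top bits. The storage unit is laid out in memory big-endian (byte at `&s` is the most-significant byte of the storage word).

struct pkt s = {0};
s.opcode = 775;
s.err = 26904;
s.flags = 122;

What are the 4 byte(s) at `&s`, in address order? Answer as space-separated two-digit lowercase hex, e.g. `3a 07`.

c1 f4 8c 7a

opcode:10 = 775 → 0x307 << 22 → word 0xc1c00000
err:15 = 26904 → 0x6918 << 7 → word 0xc1f48c00
flags:7 = 122 → 0x7a << 0 → word 0xc1f48c7a
word = 0xc1f48c7a → big-endian bytes:
  [0]=0xc1  [1]=0xf4  [2]=0x8c  [3]=0x7a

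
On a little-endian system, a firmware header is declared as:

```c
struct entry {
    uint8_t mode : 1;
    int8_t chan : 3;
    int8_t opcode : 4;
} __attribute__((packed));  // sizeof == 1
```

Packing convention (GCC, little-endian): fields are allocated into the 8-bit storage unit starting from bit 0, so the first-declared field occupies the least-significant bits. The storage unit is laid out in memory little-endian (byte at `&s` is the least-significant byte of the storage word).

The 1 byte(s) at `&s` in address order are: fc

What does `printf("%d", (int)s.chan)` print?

-2

[0]=0xfc (little-endian) → word 0xfc
mode [0+:1] = (word>>0) & 0x1 = 0
chan [1+:3] = (word>>1) & 0x7 = 6  ←
opcode [4+:4] = (word>>4) & 0xf = 15
chan signed 3b, MSB=1: 6 - 8 = -2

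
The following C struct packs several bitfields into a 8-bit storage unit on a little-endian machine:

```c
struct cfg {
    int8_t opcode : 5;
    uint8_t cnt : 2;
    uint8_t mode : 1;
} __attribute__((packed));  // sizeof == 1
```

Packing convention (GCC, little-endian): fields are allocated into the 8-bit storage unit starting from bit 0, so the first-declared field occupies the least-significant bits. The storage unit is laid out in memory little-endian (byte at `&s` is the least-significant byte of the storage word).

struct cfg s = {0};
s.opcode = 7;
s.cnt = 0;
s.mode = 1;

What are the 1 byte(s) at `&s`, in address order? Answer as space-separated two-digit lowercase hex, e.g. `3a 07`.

87

opcode:5 = 7 → 0x7 << 0 → word 0x07
cnt:2 = 0 → 0x0 << 5 → word 0x07
mode:1 = 1 → 0x1 << 7 → word 0x87
word = 0x87 → little-endian bytes:
  [0]=0x87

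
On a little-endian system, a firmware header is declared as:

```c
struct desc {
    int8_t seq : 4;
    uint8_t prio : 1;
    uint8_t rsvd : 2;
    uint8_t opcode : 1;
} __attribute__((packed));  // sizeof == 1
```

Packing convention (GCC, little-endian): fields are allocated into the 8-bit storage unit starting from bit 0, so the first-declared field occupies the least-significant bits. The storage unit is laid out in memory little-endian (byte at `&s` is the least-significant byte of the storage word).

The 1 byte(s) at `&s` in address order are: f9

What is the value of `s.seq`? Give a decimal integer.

[0]=0xf9 (little-endian) → word 0xf9
seq:4 @ bit 0 → (0xf9>>0)&0xf = 0x9  ←
prio:1 @ bit 4 → (0xf9>>4)&0x1 = 0x1
rsvd:2 @ bit 5 → (0xf9>>5)&0x3 = 0x3
opcode:1 @ bit 7 → (0xf9>>7)&0x1 = 0x1
seq signed 4b, MSB=1: 9 - 16 = -7

-7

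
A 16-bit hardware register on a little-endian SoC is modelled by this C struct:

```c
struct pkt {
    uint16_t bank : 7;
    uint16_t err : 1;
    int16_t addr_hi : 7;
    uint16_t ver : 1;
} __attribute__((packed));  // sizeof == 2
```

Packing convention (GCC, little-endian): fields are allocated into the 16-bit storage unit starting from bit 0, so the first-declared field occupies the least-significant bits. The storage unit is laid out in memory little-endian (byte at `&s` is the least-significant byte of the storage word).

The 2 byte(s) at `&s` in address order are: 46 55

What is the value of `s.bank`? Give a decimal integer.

70

[0]=0x46 [1]=0x55 (little-endian) → word 0x5546
bank [0+:7] = (word>>0) & 0x7f = 70  ←
err [7+:1] = (word>>7) & 0x1 = 0
addr_hi [8+:7] = (word>>8) & 0x7f = 85
ver [15+:1] = (word>>15) & 0x1 = 0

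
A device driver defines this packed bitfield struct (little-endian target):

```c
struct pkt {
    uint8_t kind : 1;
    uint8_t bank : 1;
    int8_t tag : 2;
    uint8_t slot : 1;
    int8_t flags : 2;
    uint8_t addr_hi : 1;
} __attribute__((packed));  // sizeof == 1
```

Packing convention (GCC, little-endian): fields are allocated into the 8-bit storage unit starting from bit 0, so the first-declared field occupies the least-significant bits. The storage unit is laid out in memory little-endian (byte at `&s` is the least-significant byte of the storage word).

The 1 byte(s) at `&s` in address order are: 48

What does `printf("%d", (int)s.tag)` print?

-2

[0]=0x48 (little-endian) → word 0x48
kind [0+:1] = (word>>0) & 0x1 = 0
bank [1+:1] = (word>>1) & 0x1 = 0
tag [2+:2] = (word>>2) & 0x3 = 2  ←
slot [4+:1] = (word>>4) & 0x1 = 0
flags [5+:2] = (word>>5) & 0x3 = 2
addr_hi [7+:1] = (word>>7) & 0x1 = 0
tag signed 2b, MSB=1: 2 - 4 = -2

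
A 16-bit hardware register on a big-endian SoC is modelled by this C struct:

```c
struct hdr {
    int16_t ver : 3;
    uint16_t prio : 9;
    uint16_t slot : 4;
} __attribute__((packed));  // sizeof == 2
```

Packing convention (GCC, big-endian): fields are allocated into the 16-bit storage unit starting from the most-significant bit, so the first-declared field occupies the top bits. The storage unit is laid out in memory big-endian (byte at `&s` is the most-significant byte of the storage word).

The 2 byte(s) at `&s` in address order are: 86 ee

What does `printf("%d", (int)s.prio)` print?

110

[0]=0x86 [1]=0xee (big-endian) → word 0x86ee
ver [13+:3] = (word>>13) & 0x7 = 4
prio [4+:9] = (word>>4) & 0x1ff = 110  ←
slot [0+:4] = (word>>0) & 0xf = 14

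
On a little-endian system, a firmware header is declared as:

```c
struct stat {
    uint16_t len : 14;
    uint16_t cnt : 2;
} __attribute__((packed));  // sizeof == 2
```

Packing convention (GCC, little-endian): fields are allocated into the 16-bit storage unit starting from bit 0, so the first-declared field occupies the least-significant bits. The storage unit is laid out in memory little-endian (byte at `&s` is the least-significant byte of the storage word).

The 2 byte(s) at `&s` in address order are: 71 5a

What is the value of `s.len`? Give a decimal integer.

6769

[0]=0x71 [1]=0x5a (little-endian) → word 0x5a71
len [0+:14] = (word>>0) & 0x3fff = 6769  ←
cnt [14+:2] = (word>>14) & 0x3 = 1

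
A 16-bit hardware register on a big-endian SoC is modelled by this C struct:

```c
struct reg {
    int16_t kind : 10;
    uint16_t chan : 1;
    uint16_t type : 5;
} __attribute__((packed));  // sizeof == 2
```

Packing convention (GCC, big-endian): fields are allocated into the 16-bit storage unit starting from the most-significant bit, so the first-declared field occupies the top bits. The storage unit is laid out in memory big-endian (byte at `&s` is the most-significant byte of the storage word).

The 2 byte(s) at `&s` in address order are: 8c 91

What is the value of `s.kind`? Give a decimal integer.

-462

[0]=0x8c [1]=0x91 (big-endian) → word 0x8c91
kind [6+:10] = (word>>6) & 0x3ff = 562  ←
chan [5+:1] = (word>>5) & 0x1 = 0
type [0+:5] = (word>>0) & 0x1f = 17
kind signed 10b, MSB=1: 562 - 1024 = -462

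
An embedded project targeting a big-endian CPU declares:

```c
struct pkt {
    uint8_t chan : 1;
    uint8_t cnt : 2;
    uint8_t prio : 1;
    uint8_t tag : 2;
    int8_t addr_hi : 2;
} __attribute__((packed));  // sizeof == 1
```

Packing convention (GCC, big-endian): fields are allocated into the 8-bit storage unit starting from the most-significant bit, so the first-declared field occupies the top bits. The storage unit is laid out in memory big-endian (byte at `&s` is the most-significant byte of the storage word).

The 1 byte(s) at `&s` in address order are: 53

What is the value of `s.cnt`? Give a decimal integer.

2

[0]=0x53 (big-endian) → word 0x53
chan:1 @ bit 7 → (0x53>>7)&0x1 = 0x0
cnt:2 @ bit 5 → (0x53>>5)&0x3 = 0x2  ←
prio:1 @ bit 4 → (0x53>>4)&0x1 = 0x1
tag:2 @ bit 2 → (0x53>>2)&0x3 = 0x0
addr_hi:2 @ bit 0 → (0x53>>0)&0x3 = 0x3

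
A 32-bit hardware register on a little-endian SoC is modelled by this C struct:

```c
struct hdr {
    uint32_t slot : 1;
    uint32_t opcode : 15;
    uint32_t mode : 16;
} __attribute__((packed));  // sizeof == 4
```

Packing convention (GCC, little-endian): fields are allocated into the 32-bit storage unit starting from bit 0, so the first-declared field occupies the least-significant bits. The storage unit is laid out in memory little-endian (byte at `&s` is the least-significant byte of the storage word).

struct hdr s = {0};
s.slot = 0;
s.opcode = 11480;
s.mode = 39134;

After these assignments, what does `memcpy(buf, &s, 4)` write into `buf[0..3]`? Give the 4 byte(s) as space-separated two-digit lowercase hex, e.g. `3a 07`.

b0 59 de 98

[0+:1] slot=0 & 0x1 = 0x0; word=0x00000000
[1+:15] opcode=11480 & 0x7fff = 0x2cd8; word=0x000059b0
[16+:16] mode=39134 & 0xffff = 0x98de; word=0x98de59b0
word = 0x98de59b0 → little-endian bytes:
  [0]=0xb0  [1]=0x59  [2]=0xde  [3]=0x98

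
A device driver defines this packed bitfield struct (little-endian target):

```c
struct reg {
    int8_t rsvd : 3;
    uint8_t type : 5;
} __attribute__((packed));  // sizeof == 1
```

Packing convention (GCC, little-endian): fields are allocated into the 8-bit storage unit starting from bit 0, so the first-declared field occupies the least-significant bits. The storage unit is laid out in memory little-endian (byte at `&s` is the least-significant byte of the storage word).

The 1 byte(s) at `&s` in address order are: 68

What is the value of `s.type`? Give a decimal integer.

13

[0]=0x68 (little-endian) → word 0x68
rsvd [0+:3] = (word>>0) & 0x7 = 0
type [3+:5] = (word>>3) & 0x1f = 13  ←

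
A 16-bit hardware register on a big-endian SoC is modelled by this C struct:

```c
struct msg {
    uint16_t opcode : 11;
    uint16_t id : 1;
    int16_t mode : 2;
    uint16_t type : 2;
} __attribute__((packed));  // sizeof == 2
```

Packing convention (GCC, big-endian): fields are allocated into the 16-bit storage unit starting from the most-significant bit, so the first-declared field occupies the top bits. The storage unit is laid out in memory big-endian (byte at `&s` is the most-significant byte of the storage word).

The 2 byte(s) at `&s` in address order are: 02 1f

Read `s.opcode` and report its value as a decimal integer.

[0]=0x02 [1]=0x1f (big-endian) → word 0x021f
opcode:11 @ bit 5 → (0x021f>>5)&0x7ff = 0x10  ←
id:1 @ bit 4 → (0x021f>>4)&0x1 = 0x1
mode:2 @ bit 2 → (0x021f>>2)&0x3 = 0x3
type:2 @ bit 0 → (0x021f>>0)&0x3 = 0x3

16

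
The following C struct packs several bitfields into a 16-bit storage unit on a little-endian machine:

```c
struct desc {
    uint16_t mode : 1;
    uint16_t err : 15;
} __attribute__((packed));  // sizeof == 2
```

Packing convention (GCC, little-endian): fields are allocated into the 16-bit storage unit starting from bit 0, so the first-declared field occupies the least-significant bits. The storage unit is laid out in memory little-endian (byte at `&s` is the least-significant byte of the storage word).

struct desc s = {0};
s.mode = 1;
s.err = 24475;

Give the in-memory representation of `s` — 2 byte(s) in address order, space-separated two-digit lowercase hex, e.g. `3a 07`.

37 bf

mode:1 = 1 → 0x1 << 0 → word 0x0001
err:15 = 24475 → 0x5f9b << 1 → word 0xbf37
word = 0xbf37 → little-endian bytes:
  [0]=0x37  [1]=0xbf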